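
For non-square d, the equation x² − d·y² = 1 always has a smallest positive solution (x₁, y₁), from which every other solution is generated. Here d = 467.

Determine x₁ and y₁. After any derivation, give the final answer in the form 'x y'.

1625626 75225

d=467: √d = [21; 1,1,1,1,3,…,1,1,42] (ℓ=14, even), read p_13/q_13
step 0: (21, 1)  from 21·(1,0) + (0,1)
step 1: (22, 1)  from 1·(21,1) + (1,0)
step 2: (43, 2)  from 1·(22,1) + (21,1)
…
step 6: (1275, 59)  from 3·(389,18) + (108,5)
…
step 8: (82767, 3830)  from 3·(27164,1257) + (1275,59)
step 9: (275465, 12747)  from 3·(82767,3830) + (27164,1257)
step 10: (358232, 16577)  from 1·(275465,12747) + (82767,3830)
step 11: (633697, 29324)  from 1·(358232,16577) + (275465,12747)
step 12: (991929, 45901)  from 1·(633697,29324) + (358232,16577)
step 13: (1625626, 75225)  from 1·(991929,45901) + (633697,29324)
(x₁, y₁) = (1625626, 75225);  1625626² − 467·75225² = 1 ✓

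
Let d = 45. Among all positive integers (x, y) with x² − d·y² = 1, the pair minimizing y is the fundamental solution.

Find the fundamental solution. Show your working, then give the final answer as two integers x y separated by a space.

161 24

√45 → a₀=6, period (1,2,2,2,1,12); ℓ=6 even so k=5
a_0=6:  p_0=6·1+0=6,  q_0=6·0+1=1
…
a_4=2:  p_4=2·47+20=114,  q_4=2·7+3=17
a_5=1:  p_5=1·114+47=161,  q_5=1·17+7=24
(x₁, y₁) = (161, 24);  161² − 45·24² = 1 ✓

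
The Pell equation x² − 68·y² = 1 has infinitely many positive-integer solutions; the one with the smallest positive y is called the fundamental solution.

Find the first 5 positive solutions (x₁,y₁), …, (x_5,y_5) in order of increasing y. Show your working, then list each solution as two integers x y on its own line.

33 4
2177 264
143649 17420
9478657 1149456
625447713 75846676

[8; 4,16] for √68; ℓ=2 ⇒ convergent index 1
a_0=8:  p_0=8·1+0=8,  q_0=8·0+1=1
a_1=4:  p_1=4·8+1=33,  q_1=4·1+0=4
→ (33, 4).  Check: 33²=1089, 68·4²=1088, difference 1.
n=2: (33,4)∘(33,4) = (33·33+68·4·4, 33·4+4·33) = (2177,264)
n=3: (2177,264)∘(33,4) = (33·2177+68·4·264, 33·264+4·2177) = (143649,17420)
n=4: (143649,17420)∘(33,4) = (33·143649+68·4·17420, 33·17420+4·143649) = (9478657,1149456)
n=5: (9478657,1149456)∘(33,4) = (33·9478657+68·4·1149456, 33·1149456+4·9478657) = (625447713,75846676)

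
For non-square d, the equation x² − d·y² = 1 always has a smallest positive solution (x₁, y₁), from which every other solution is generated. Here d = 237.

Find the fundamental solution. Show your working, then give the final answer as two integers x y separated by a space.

√237 = [15; 2,1,1,7,10,7,1,1,2,30, …], period ℓ=10 (even) → k=9
i=0: a=15 ⇒ p=15, q=1
…
i=3: a=1 ⇒ p=77, q=5
…
i=5: a=10 ⇒ p=5927, q=385
…
i=8: a=1 ⇒ p=90075, q=5851
i=9: a=2 ⇒ p=228151, q=14820
fundamental: x₁=228151, y₁=14820  (since 52052878801 − 237·219632400 = 1)

228151 14820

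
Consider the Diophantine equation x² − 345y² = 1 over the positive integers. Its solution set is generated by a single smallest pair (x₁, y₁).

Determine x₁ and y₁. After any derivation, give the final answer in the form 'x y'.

6761 364

√345 → a₀=18, period (1,1,2,1,6,1,2,1,1,36); ℓ=10 even so k=9
i=0: a=18 ⇒ p=18, q=1
…
i=2: a=1 ⇒ p=37, q=2
i=3: a=2 ⇒ p=93, q=5
i=4: a=1 ⇒ p=130, q=7
…
i=7: a=2 ⇒ p=2879, q=155
i=8: a=1 ⇒ p=3882, q=209
i=9: a=1 ⇒ p=6761, q=364
(x₁, y₁) = (6761, 364);  6761² − 345·364² = 1 ✓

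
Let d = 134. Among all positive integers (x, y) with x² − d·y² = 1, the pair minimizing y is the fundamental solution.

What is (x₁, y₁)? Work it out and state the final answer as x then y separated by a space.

145925 12606

√134 → a₀=11, period (1,1,2,1,3,…,1,1,22); ℓ=14 even so k=13
i=0: a=11 ⇒ p=11, q=1
…
i=2: a=1 ⇒ p=23, q=2
…
i=4: a=1 ⇒ p=81, q=7
…
i=10: a=1 ⇒ p=22133, q=1912
i=11: a=2 ⇒ p=61896, q=5347
i=12: a=1 ⇒ p=84029, q=7259
i=13: a=1 ⇒ p=145925, q=12606
(x₁, y₁) = (145925, 12606);  145925² − 134·12606² = 1 ✓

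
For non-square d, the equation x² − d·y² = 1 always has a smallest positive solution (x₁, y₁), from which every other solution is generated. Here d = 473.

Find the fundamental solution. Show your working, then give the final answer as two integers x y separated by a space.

d=473: √d = [21; 1,2,1,42] (ℓ=4, even), read p_3/q_3
step 0: (21, 1)  from 21·(1,0) + (0,1)
…
step 2: (65, 3)  from 2·(22,1) + (21,1)
step 3: (87, 4)  from 1·(65,3) + (22,1)
(x₁, y₁) = (87, 4);  87² − 473·4² = 1 ✓

87 4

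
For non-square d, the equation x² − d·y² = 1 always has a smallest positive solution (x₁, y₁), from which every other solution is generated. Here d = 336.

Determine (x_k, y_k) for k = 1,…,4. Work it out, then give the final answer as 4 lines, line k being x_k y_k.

[18; 3,36] for √336; ℓ=2 ⇒ convergent index 1
i=0: a=18 ⇒ p=18, q=1
i=1: a=3 ⇒ p=55, q=3
fundamental: x₁=55, y₁=3  (since 3025 − 336·9 = 1)
(55+3√336)^2 = 6049 + 330√336
(55+3√336)^3 = 665335 + 36297√336
(55+3√336)^4 = 73180801 + 3992340√336

55 3
6049 330
665335 36297
73180801 3992340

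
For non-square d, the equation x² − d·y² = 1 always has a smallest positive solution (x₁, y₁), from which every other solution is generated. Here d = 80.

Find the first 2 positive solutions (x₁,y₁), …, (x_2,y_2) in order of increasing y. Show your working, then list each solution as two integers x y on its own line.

9 1
161 18

√80 → a₀=8, period (1,16); ℓ=2 even so k=1
step 0: (8, 1)  from 8·(1,0) + (0,1)
step 1: (9, 1)  from 1·(8,1) + (1,0)
fundamental: x₁=9, y₁=1  (since 81 − 80·1 = 1)
(x_2, y_2) = (9·9 + 80·1·1, 9·1 + 1·9) = (161, 18)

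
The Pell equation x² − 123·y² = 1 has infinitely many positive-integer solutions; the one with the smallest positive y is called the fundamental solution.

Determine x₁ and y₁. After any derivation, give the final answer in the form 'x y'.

[11; 11,22] for √123; ℓ=2 ⇒ convergent index 1
a_0=11:  p_0=11·1+0=11,  q_0=11·0+1=1
a_1=11:  p_1=11·11+1=122,  q_1=11·1+0=11
→ (122, 11).  Check: 122²=14884, 123·11²=14883, difference 1.

122 11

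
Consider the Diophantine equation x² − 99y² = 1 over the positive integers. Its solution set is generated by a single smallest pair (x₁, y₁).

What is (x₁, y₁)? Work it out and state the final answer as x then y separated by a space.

10 1

√99 → a₀=9, period (1,18); ℓ=2 even so k=1
i=0: a=9 ⇒ p=9, q=1
i=1: a=1 ⇒ p=10, q=1
fundamental: x₁=10, y₁=1  (since 100 − 99·1 = 1)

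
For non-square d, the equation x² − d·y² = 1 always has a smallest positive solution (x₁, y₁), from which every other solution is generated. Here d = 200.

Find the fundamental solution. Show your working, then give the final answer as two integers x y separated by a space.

99 7

d=200: √d = [14; 7,28] (ℓ=2, even), read p_1/q_1
k=0  a_k=14  p_k/q_k = 14/1
k=1  a_k=7  p_k/q_k = 99/7
(x₁, y₁) = (99, 7);  99² − 200·7² = 1 ✓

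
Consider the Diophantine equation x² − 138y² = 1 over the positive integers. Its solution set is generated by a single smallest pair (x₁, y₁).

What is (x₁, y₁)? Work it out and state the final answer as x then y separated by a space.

47 4

[11; 1,2,1,22] for √138; ℓ=4 ⇒ convergent index 3
a_0=11:  p_0=11·1+0=11,  q_0=11·0+1=1
a_1=1:  p_1=1·11+1=12,  q_1=1·1+0=1
a_2=2:  p_2=2·12+11=35,  q_2=2·1+1=3
a_3=1:  p_3=1·35+12=47,  q_3=1·3+1=4
→ (47, 4).  Check: 47²=2209, 138·4²=2208, difference 1.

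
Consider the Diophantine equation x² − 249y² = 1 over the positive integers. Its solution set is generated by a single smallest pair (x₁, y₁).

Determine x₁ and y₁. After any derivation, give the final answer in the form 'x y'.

[15; 1,3,1,1,5,…,3,1,30] for √249; ℓ=16 ⇒ convergent index 15
step 0: (15, 1)  from 15·(1,0) + (0,1)
step 1: (16, 1)  from 1·(15,1) + (1,0)
step 2: (63, 4)  from 3·(16,1) + (15,1)
step 3: (79, 5)  from 1·(63,4) + (16,1)
…
step 5: (789, 50)  from 5·(142,9) + (79,5)
step 6: (931, 59)  from 1·(789,50) + (142,9)
…
step 8: (36751, 2329)  from 10·(3582,227) + (931,59)
…
step 11: (866765, 54929)  from 5·(150586,9543) + (113835,7214)
step 12: (1017351, 64472)  from 1·(866765,54929) + (150586,9543)
step 13: (1884116, 119401)  from 1·(1017351,64472) + (866765,54929)
step 14: (6669699, 422675)  from 3·(1884116,119401) + (1017351,64472)
step 15: (8553815, 542076)  from 1·(6669699,422675) + (1884116,119401)
→ (8553815, 542076).  Check: 8553815²=73167751054225, 249·542076²=73167751054224, difference 1.

8553815 542076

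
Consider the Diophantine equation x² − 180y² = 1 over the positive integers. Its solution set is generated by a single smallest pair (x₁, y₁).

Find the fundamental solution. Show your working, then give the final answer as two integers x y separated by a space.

161 12

d=180: √d = [13; 2,2,2,26] (ℓ=4, even), read p_3/q_3
step 0: (13, 1)  from 13·(1,0) + (0,1)
…
step 2: (67, 5)  from 2·(27,2) + (13,1)
step 3: (161, 12)  from 2·(67,5) + (27,2)
→ (161, 12).  Check: 161²=25921, 180·12²=25920, difference 1.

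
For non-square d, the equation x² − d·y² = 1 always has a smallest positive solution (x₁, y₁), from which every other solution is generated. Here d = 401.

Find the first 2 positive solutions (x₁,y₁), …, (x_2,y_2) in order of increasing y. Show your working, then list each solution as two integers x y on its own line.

√401 → a₀=20, period (40); ℓ=1 odd so k=1
k=0  a_k=20  p_k/q_k = 20/1
k=1  a_k=40  p_k/q_k = 801/40
(x₁, y₁) = (801, 40);  801² − 401·40² = 1 ✓
(x_2, y_2) = (801·801 + 401·40·40, 801·40 + 40·801) = (1283201, 64080)

801 40
1283201 64080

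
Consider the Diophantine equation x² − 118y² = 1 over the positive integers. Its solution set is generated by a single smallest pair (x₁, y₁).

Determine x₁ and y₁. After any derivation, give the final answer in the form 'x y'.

√118 = [10; 1,6,3,2,10,2,3,6,1,20, …], period ℓ=10 (even) → k=9
a_0=10:  p_0=10·1+0=10,  q_0=10·0+1=1
…
a_2=6:  p_2=6·11+10=76,  q_2=6·1+1=7
…
a_5=10:  p_5=10·554+239=5779,  q_5=10·51+22=532
…
a_8=6:  p_8=6·42115+12112=264802,  q_8=6·3877+1115=24377
a_9=1:  p_9=1·264802+42115=306917,  q_9=1·24377+3877=28254
fundamental: x₁=306917, y₁=28254  (since 94198044889 − 118·798288516 = 1)

306917 28254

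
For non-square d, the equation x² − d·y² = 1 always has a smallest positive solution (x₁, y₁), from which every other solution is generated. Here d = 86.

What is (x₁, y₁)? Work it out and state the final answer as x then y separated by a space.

10405 1122

d=86: √d = [9; 3,1,1,1,8,1,1,1,3,18] (ℓ=10, even), read p_9/q_9
a_0=9:  p_0=9·1+0=9,  q_0=9·0+1=1
…
a_3=1:  p_3=1·37+28=65,  q_3=1·4+3=7
…
a_6=1:  p_6=1·881+102=983,  q_6=1·95+11=106
…
a_8=1:  p_8=1·1864+983=2847,  q_8=1·201+106=307
a_9=3:  p_9=3·2847+1864=10405,  q_9=3·307+201=1122
fundamental: x₁=10405, y₁=1122  (since 108264025 − 86·1258884 = 1)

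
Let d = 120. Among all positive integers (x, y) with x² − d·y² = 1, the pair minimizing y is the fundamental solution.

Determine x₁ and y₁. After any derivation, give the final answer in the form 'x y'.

11 1

√120 = [10; 1,20, …], period ℓ=2 (even) → k=1
k=0  a_k=10  p_k/q_k = 10/1
k=1  a_k=1  p_k/q_k = 11/1
fundamental: x₁=11, y₁=1  (since 121 − 120·1 = 1)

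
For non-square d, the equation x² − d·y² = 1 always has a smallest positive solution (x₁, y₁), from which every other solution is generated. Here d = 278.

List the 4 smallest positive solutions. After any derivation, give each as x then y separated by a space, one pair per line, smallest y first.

[16; 1,2,16,2,1,32] for √278; ℓ=6 ⇒ convergent index 5
i=0: a=16 ⇒ p=16, q=1
i=1: a=1 ⇒ p=17, q=1
…
i=4: a=2 ⇒ p=1684, q=101
i=5: a=1 ⇒ p=2501, q=150
(x₁, y₁) = (2501, 150);  2501² − 278·150² = 1 ✓
(2501+150√278)^2 = 12510001 + 750300√278
(2501+150√278)^3 = 62575022501 + 3753000450√278
(2501+150√278)^4 = 313000250040001 + 18772507500600√278

2501 150
12510001 750300
62575022501 3753000450
313000250040001 18772507500600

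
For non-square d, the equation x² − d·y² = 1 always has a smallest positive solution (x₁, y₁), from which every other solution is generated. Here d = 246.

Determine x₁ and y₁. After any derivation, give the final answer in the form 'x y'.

√246 → a₀=15, period (1,2,5,1,14,1,5,2,1,30); ℓ=10 even so k=9
k=0  a_k=15  p_k/q_k = 15/1
k=1  a_k=1  p_k/q_k = 16/1
…
k=3  a_k=5  p_k/q_k = 251/16
k=4  a_k=1  p_k/q_k = 298/19
k=5  a_k=14  p_k/q_k = 4423/282
…
k=8  a_k=2  p_k/q_k = 60777/3875
k=9  a_k=1  p_k/q_k = 88805/5662
→ (88805, 5662).  Check: 88805²=7886328025, 246·5662²=7886328024, difference 1.

88805 5662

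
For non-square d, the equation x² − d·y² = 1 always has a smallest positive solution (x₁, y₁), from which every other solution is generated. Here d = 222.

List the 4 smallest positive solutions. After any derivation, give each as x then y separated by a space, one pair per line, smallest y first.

149 10
44401 2980
13231349 888030
3942897601 264629960

√222 → a₀=14, period (1,8,1,28); ℓ=4 even so k=3
a_0=14:  p_0=14·1+0=14,  q_0=14·0+1=1
…
a_2=8:  p_2=8·15+14=134,  q_2=8·1+1=9
a_3=1:  p_3=1·134+15=149,  q_3=1·9+1=10
fundamental: x₁=149, y₁=10  (since 22201 − 222·100 = 1)
(x_2, y_2) = (149·149 + 222·10·10, 149·10 + 10·149) = (44401, 2980)
(x_3, y_3) = (149·44401 + 222·10·2980, 149·2980 + 10·44401) = (13231349, 888030)
(x_4, y_4) = (149·13231349 + 222·10·888030, 149·888030 + 10·13231349) = (3942897601, 264629960)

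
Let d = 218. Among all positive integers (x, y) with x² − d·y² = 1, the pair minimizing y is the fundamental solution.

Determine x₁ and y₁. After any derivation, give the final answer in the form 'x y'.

d=218: √d = [14; 1,3,3,1,28] (ℓ=5, odd), read p_9/q_9
k=0  a_k=14  p_k/q_k = 14/1
…
k=2  a_k=3  p_k/q_k = 59/4
k=3  a_k=3  p_k/q_k = 192/13
k=4  a_k=1  p_k/q_k = 251/17
k=5  a_k=28  p_k/q_k = 7220/489
…
k=7  a_k=3  p_k/q_k = 29633/2007
k=8  a_k=3  p_k/q_k = 96370/6527
k=9  a_k=1  p_k/q_k = 126003/8534
(x₁, y₁) = (126003, 8534);  126003² − 218·8534² = 1 ✓

126003 8534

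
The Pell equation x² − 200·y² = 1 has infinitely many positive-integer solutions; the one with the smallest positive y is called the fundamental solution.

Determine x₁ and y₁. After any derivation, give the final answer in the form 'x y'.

99 7

d=200: √d = [14; 7,28] (ℓ=2, even), read p_1/q_1
a_0=14:  p_0=14·1+0=14,  q_0=14·0+1=1
a_1=7:  p_1=7·14+1=99,  q_1=7·1+0=7
(x₁, y₁) = (99, 7);  99² − 200·7² = 1 ✓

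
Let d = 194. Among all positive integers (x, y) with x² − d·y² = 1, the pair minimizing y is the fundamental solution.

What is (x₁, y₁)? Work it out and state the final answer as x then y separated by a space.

d=194: √d = [13; 1,12,1,26] (ℓ=4, even), read p_3/q_3
k=0  a_k=13  p_k/q_k = 13/1
k=1  a_k=1  p_k/q_k = 14/1
k=2  a_k=12  p_k/q_k = 181/13
k=3  a_k=1  p_k/q_k = 195/14
fundamental: x₁=195, y₁=14  (since 38025 − 194·196 = 1)

195 14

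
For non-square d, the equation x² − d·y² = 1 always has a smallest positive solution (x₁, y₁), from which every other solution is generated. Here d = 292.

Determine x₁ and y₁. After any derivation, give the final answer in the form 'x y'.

√292 = [17; 11,2,1,3,8,3,1,2,11,34, …], period ℓ=10 (even) → k=9
step 0: (17, 1)  from 17·(1,0) + (0,1)
step 1: (188, 11)  from 11·(17,1) + (1,0)
step 2: (393, 23)  from 2·(188,11) + (17,1)
step 3: (581, 34)  from 1·(393,23) + (188,11)
…
step 5: (17669, 1034)  from 8·(2136,125) + (581,34)
step 6: (55143, 3227)  from 3·(17669,1034) + (2136,125)
step 7: (72812, 4261)  from 1·(55143,3227) + (17669,1034)
step 8: (200767, 11749)  from 2·(72812,4261) + (55143,3227)
step 9: (2281249, 133500)  from 11·(200767,11749) + (72812,4261)
→ (2281249, 133500).  Check: 2281249²=5204097000001, 292·133500²=5204097000000, difference 1.

2281249 133500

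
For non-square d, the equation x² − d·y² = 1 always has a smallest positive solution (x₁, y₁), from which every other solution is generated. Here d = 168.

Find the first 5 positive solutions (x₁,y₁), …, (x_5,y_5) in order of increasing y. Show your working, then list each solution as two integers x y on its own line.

13 1
337 26
8749 675
227137 17524
5896813 454949

[12; 1,24] for √168; ℓ=2 ⇒ convergent index 1
step 0: (12, 1)  from 12·(1,0) + (0,1)
step 1: (13, 1)  from 1·(12,1) + (1,0)
→ (13, 1).  Check: 13²=169, 168·1²=168, difference 1.
(x_2, y_2) = (13·13 + 168·1·1, 13·1 + 1·13) = (337, 26)
(x_3, y_3) = (13·337 + 168·1·26, 13·26 + 1·337) = (8749, 675)
(x_4, y_4) = (13·8749 + 168·1·675, 13·675 + 1·8749) = (227137, 17524)
(x_5, y_5) = (13·227137 + 168·1·17524, 13·17524 + 1·227137) = (5896813, 454949)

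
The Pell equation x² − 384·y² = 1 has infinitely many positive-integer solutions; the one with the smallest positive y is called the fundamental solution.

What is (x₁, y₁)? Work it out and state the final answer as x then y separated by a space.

√384 = [19; 1,1,2,9,2,1,1,38, …], period ℓ=8 (even) → k=7
step 0: (19, 1)  from 19·(1,0) + (0,1)
step 1: (20, 1)  from 1·(19,1) + (1,0)
…
step 4: (921, 47)  from 9·(98,5) + (39,2)
…
step 6: (2861, 146)  from 1·(1940,99) + (921,47)
step 7: (4801, 245)  from 1·(2861,146) + (1940,99)
→ (4801, 245).  Check: 4801²=23049601, 384·245²=23049600, difference 1.

4801 245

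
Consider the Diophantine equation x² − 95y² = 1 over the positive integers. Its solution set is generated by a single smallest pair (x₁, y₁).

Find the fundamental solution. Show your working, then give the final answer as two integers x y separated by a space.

39 4

√95 → a₀=9, period (1,2,1,18); ℓ=4 even so k=3
i=0: a=9 ⇒ p=9, q=1
…
i=2: a=2 ⇒ p=29, q=3
i=3: a=1 ⇒ p=39, q=4
(x₁, y₁) = (39, 4);  39² − 95·4² = 1 ✓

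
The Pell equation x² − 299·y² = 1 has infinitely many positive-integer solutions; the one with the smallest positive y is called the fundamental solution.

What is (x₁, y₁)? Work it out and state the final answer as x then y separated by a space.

415 24

√299 → a₀=17, period (3,2,3,34); ℓ=4 even so k=3
k=0  a_k=17  p_k/q_k = 17/1
k=1  a_k=3  p_k/q_k = 52/3
k=2  a_k=2  p_k/q_k = 121/7
k=3  a_k=3  p_k/q_k = 415/24
fundamental: x₁=415, y₁=24  (since 172225 − 299·576 = 1)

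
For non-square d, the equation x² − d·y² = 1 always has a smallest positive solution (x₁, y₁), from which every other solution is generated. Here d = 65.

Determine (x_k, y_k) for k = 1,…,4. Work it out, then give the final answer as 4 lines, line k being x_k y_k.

129 16
33281 4128
8586369 1065008
2215249921 274767936

√65 = [8; 16, …], period ℓ=1 (odd) → k=1
step 0: (8, 1)  from 8·(1,0) + (0,1)
step 1: (129, 16)  from 16·(8,1) + (1,0)
fundamental: x₁=129, y₁=16  (since 16641 − 65·256 = 1)
(129+16√65)^2 = 33281 + 4128√65
(129+16√65)^3 = 8586369 + 1065008√65
(129+16√65)^4 = 2215249921 + 274767936√65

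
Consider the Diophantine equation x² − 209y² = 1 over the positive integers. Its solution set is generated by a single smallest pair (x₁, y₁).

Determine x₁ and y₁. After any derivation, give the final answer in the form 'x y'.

[14; 2,5,3,2,3,5,2,28] for √209; ℓ=8 ⇒ convergent index 7
step 0: (14, 1)  from 14·(1,0) + (0,1)
…
step 2: (159, 11)  from 5·(29,2) + (14,1)
step 3: (506, 35)  from 3·(159,11) + (29,2)
step 4: (1171, 81)  from 2·(506,35) + (159,11)
step 5: (4019, 278)  from 3·(1171,81) + (506,35)
step 6: (21266, 1471)  from 5·(4019,278) + (1171,81)
step 7: (46551, 3220)  from 2·(21266,1471) + (4019,278)
(x₁, y₁) = (46551, 3220);  46551² − 209·3220² = 1 ✓

46551 3220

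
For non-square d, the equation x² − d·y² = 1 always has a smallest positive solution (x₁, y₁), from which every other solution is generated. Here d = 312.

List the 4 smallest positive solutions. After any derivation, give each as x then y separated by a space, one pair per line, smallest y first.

√312 = [17; 1,1,1,34, …], period ℓ=4 (even) → k=3
k=0  a_k=17  p_k/q_k = 17/1
…
k=2  a_k=1  p_k/q_k = 35/2
k=3  a_k=1  p_k/q_k = 53/3
(x₁, y₁) = (53, 3);  53² − 312·3² = 1 ✓
(53+3√312)^2 = 5617 + 318√312
(53+3√312)^3 = 595349 + 33705√312
(53+3√312)^4 = 63101377 + 3572412√312

53 3
5617 318
595349 33705
63101377 3572412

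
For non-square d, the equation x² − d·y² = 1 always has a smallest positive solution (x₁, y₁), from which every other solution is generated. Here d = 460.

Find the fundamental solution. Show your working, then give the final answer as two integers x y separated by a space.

d=460: √d = [21; 2,4,3,1,2,10,2,1,3,4,2,42] (ℓ=12, even), read p_11/q_11
i=0: a=21 ⇒ p=21, q=1
i=1: a=2 ⇒ p=43, q=2
i=2: a=4 ⇒ p=193, q=9
i=3: a=3 ⇒ p=622, q=29
i=4: a=1 ⇒ p=815, q=38
i=5: a=2 ⇒ p=2252, q=105
i=6: a=10 ⇒ p=23335, q=1088
…
i=8: a=1 ⇒ p=72257, q=3369
i=9: a=3 ⇒ p=265693, q=12388
i=10: a=4 ⇒ p=1135029, q=52921
i=11: a=2 ⇒ p=2535751, q=118230
(x₁, y₁) = (2535751, 118230);  2535751² − 460·118230² = 1 ✓

2535751 118230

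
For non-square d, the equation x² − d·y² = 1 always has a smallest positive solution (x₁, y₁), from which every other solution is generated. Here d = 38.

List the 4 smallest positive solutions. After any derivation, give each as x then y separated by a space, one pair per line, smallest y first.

√38 = [6; 6,12, …], period ℓ=2 (even) → k=1
i=0: a=6 ⇒ p=6, q=1
i=1: a=6 ⇒ p=37, q=6
fundamental: x₁=37, y₁=6  (since 1369 − 38·36 = 1)
(x_2, y_2) = (37·37 + 38·6·6, 37·6 + 6·37) = (2737, 444)
(x_3, y_3) = (37·2737 + 38·6·444, 37·444 + 6·2737) = (202501, 32850)
(x_4, y_4) = (37·202501 + 38·6·32850, 37·32850 + 6·202501) = (14982337, 2430456)

37 6
2737 444
202501 32850
14982337 2430456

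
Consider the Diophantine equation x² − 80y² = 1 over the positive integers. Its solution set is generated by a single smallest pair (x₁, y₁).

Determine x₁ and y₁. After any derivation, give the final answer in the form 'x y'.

[8; 1,16] for √80; ℓ=2 ⇒ convergent index 1
k=0  a_k=8  p_k/q_k = 8/1
k=1  a_k=1  p_k/q_k = 9/1
fundamental: x₁=9, y₁=1  (since 81 − 80·1 = 1)

9 1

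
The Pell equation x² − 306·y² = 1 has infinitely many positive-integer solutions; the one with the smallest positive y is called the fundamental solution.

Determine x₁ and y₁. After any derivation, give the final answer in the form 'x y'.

35 2

d=306: √d = [17; 2,34] (ℓ=2, even), read p_1/q_1
k=0  a_k=17  p_k/q_k = 17/1
k=1  a_k=2  p_k/q_k = 35/2
→ (35, 2).  Check: 35²=1225, 306·2²=1224, difference 1.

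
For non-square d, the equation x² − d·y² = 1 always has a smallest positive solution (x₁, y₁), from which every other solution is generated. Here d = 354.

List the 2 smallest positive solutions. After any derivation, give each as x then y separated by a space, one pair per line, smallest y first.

√354 → a₀=18, period (1,4,2,2,18,2,2,4,1,36); ℓ=10 even so k=9
step 0: (18, 1)  from 18·(1,0) + (0,1)
…
step 2: (94, 5)  from 4·(19,1) + (18,1)
step 3: (207, 11)  from 2·(94,5) + (19,1)
step 4: (508, 27)  from 2·(207,11) + (94,5)
…
step 6: (19210, 1021)  from 2·(9351,497) + (508,27)
step 7: (47771, 2539)  from 2·(19210,1021) + (9351,497)
step 8: (210294, 11177)  from 4·(47771,2539) + (19210,1021)
step 9: (258065, 13716)  from 1·(210294,11177) + (47771,2539)
→ (258065, 13716).  Check: 258065²=66597544225, 354·13716²=66597544224, difference 1.
k=2:  x_2 = 258065·258065+354·13716·13716 = 133195088449,  y_2 = 258065·13716+13716·258065 = 7079239080

258065 13716
133195088449 7079239080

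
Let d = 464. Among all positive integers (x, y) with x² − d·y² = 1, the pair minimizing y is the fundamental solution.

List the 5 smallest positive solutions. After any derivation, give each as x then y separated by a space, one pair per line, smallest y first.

[21; 1,1,5,1,1,1,5,1,1,42] for √464; ℓ=10 ⇒ convergent index 9
a_0=21:  p_0=21·1+0=21,  q_0=21·0+1=1
a_1=1:  p_1=1·21+1=22,  q_1=1·1+0=1
…
a_4=1:  p_4=1·237+43=280,  q_4=1·11+2=13
…
a_6=1:  p_6=1·517+280=797,  q_6=1·24+13=37
…
a_8=1:  p_8=1·4502+797=5299,  q_8=1·209+37=246
a_9=1:  p_9=1·5299+4502=9801,  q_9=1·246+209=455
→ (9801, 455).  Check: 9801²=96059601, 464·455²=96059600, difference 1.
(9801+455√464)^2 = 192119201 + 8918910√464
(9801+455√464)^3 = 3765920568201 + 174828473365√464
(9801+455√464)^4 = 73819574785756801 + 3426987725981820√464
(9801+455√464)^5 = 1447011301184484245001 + 67175813229867162275√464

9801 455
192119201 8918910
3765920568201 174828473365
73819574785756801 3426987725981820
1447011301184484245001 67175813229867162275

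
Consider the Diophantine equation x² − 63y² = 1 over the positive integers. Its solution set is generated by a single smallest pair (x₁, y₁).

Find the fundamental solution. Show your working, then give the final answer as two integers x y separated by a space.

8 1

√63 = [7; 1,14, …], period ℓ=2 (even) → k=1
k=0  a_k=7  p_k/q_k = 7/1
k=1  a_k=1  p_k/q_k = 8/1
→ (8, 1).  Check: 8²=64, 63·1²=63, difference 1.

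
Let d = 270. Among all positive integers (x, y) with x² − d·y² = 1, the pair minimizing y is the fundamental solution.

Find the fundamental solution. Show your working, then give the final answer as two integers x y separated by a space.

√270 = [16; 2,3,6,3,2,32, …], period ℓ=6 (even) → k=5
k=0  a_k=16  p_k/q_k = 16/1
…
k=2  a_k=3  p_k/q_k = 115/7
k=3  a_k=6  p_k/q_k = 723/44
k=4  a_k=3  p_k/q_k = 2284/139
k=5  a_k=2  p_k/q_k = 5291/322
fundamental: x₁=5291, y₁=322  (since 27994681 − 270·103684 = 1)

5291 322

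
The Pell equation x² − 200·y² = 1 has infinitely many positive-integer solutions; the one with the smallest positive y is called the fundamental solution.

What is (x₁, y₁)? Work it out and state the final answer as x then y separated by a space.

99 7

[14; 7,28] for √200; ℓ=2 ⇒ convergent index 1
step 0: (14, 1)  from 14·(1,0) + (0,1)
step 1: (99, 7)  from 7·(14,1) + (1,0)
fundamental: x₁=99, y₁=7  (since 9801 − 200·49 = 1)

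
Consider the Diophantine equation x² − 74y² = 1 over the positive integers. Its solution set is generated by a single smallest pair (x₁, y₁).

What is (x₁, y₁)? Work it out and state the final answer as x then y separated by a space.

3699 430

√74 → a₀=8, period (1,1,1,1,16); ℓ=5 odd so k=9
step 0: (8, 1)  from 8·(1,0) + (0,1)
step 1: (9, 1)  from 1·(8,1) + (1,0)
step 2: (17, 2)  from 1·(9,1) + (8,1)
step 3: (26, 3)  from 1·(17,2) + (9,1)
step 4: (43, 5)  from 1·(26,3) + (17,2)
step 5: (714, 83)  from 16·(43,5) + (26,3)
step 6: (757, 88)  from 1·(714,83) + (43,5)
step 7: (1471, 171)  from 1·(757,88) + (714,83)
step 8: (2228, 259)  from 1·(1471,171) + (757,88)
step 9: (3699, 430)  from 1·(2228,259) + (1471,171)
fundamental: x₁=3699, y₁=430  (since 13682601 − 74·184900 = 1)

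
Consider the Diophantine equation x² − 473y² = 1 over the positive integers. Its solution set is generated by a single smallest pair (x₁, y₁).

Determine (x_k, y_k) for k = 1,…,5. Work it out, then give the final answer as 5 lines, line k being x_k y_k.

√473 → a₀=21, period (1,2,1,42); ℓ=4 even so k=3
step 0: (21, 1)  from 21·(1,0) + (0,1)
…
step 2: (65, 3)  from 2·(22,1) + (21,1)
step 3: (87, 4)  from 1·(65,3) + (22,1)
fundamental: x₁=87, y₁=4  (since 7569 − 473·16 = 1)
n=2: (87,4)∘(87,4) = (87·87+473·4·4, 87·4+4·87) = (15137,696)
n=3: (15137,696)∘(87,4) = (87·15137+473·4·696, 87·696+4·15137) = (2633751,121100)
n=4: (2633751,121100)∘(87,4) = (87·2633751+473·4·121100, 87·121100+4·2633751) = (458257537,21070704)
n=5: (458257537,21070704)∘(87,4) = (87·458257537+473·4·21070704, 87·21070704+4·458257537) = (79734177687,3666181396)

87 4
15137 696
2633751 121100
458257537 21070704
79734177687 3666181396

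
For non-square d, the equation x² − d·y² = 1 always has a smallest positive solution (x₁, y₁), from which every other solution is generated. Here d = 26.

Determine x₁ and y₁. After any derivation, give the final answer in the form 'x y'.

√26 = [5; 10, …], period ℓ=1 (odd) → k=1
step 0: (5, 1)  from 5·(1,0) + (0,1)
step 1: (51, 10)  from 10·(5,1) + (1,0)
(x₁, y₁) = (51, 10);  51² − 26·10² = 1 ✓

51 10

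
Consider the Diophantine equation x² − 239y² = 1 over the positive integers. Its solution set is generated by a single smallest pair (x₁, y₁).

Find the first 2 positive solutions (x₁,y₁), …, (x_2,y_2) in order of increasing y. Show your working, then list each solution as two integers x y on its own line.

d=239: √d = [15; 2,5,1,2,4,15,4,2,1,5,2,30] (ℓ=12, even), read p_11/q_11
i=0: a=15 ⇒ p=15, q=1
…
i=3: a=1 ⇒ p=201, q=13
i=4: a=2 ⇒ p=572, q=37
…
i=6: a=15 ⇒ p=37907, q=2452
i=7: a=4 ⇒ p=154117, q=9969
…
i=10: a=5 ⇒ p=2847431, q=184185
i=11: a=2 ⇒ p=6195120, q=400729
fundamental: x₁=6195120, y₁=400729  (since 38379511814400 − 239·160583731441 = 1)
(x_2, y_2) = (6195120·6195120 + 239·400729·400729, 6195120·400729 + 400729·6195120) = (76759023628799, 4965128484960)

6195120 400729
76759023628799 4965128484960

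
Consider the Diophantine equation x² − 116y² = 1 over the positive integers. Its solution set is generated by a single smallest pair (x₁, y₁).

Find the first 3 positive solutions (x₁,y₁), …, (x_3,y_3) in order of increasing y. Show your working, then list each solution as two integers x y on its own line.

√116 → a₀=10, period (1,3,2,1,4,1,2,3,1,20); ℓ=10 even so k=9
i=0: a=10 ⇒ p=10, q=1
i=1: a=1 ⇒ p=11, q=1
…
i=4: a=1 ⇒ p=140, q=13
…
i=6: a=1 ⇒ p=797, q=74
i=7: a=2 ⇒ p=2251, q=209
i=8: a=3 ⇒ p=7550, q=701
i=9: a=1 ⇒ p=9801, q=910
(x₁, y₁) = (9801, 910);  9801² − 116·910² = 1 ✓
k=2:  x_2 = 9801·9801+116·910·910 = 192119201,  y_2 = 9801·910+910·9801 = 17837820
k=3:  x_3 = 9801·192119201+116·910·17837820 = 3765920568201,  y_3 = 9801·17837820+910·192119201 = 349656946730

9801 910
192119201 17837820
3765920568201 349656946730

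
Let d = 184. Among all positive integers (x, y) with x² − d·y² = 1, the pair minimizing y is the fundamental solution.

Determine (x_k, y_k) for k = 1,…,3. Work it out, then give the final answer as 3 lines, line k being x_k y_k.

√184 = [13; 1,1,3,2,1,2,1,2,3,1,1,26, …], period ℓ=12 (even) → k=11
step 0: (13, 1)  from 13·(1,0) + (0,1)
step 1: (14, 1)  from 1·(13,1) + (1,0)
step 2: (27, 2)  from 1·(14,1) + (13,1)
…
step 5: (312, 23)  from 1·(217,16) + (95,7)
step 6: (841, 62)  from 2·(312,23) + (217,16)
…
step 8: (3147, 232)  from 2·(1153,85) + (841,62)
…
step 10: (13741, 1013)  from 1·(10594,781) + (3147,232)
step 11: (24335, 1794)  from 1·(13741,1013) + (10594,781)
(x₁, y₁) = (24335, 1794);  24335² − 184·1794² = 1 ✓
n=2: (24335,1794)∘(24335,1794) = (24335·24335+184·1794·1794, 24335·1794+1794·24335) = (1184384449,87313980)
n=3: (1184384449,87313980)∘(24335,1794) = (24335·1184384449+184·1794·87313980, 24335·87313980+1794·1184384449) = (57643991108495,4249571404806)

24335 1794
1184384449 87313980
57643991108495 4249571404806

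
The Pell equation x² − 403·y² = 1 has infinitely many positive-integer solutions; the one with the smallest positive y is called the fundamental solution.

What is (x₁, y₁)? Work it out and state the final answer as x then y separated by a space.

√403 = [20; 13,2,1,3,1,3,1,2,13,40, …], period ℓ=10 (even) → k=9
i=0: a=20 ⇒ p=20, q=1
…
i=2: a=2 ⇒ p=542, q=27
i=3: a=1 ⇒ p=803, q=40
i=4: a=3 ⇒ p=2951, q=147
…
i=6: a=3 ⇒ p=14213, q=708
…
i=8: a=2 ⇒ p=50147, q=2498
i=9: a=13 ⇒ p=669878, q=33369
(x₁, y₁) = (669878, 33369);  669878² − 403·33369² = 1 ✓

669878 33369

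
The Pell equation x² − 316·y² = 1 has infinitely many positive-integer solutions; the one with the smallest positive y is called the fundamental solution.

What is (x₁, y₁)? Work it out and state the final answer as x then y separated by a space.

12799 720

√316 → a₀=17, period (1,3,2,8,2,3,1,34); ℓ=8 even so k=7
a_0=17:  p_0=17·1+0=17,  q_0=17·0+1=1
…
a_4=8:  p_4=8·160+71=1351,  q_4=8·9+4=76
a_5=2:  p_5=2·1351+160=2862,  q_5=2·76+9=161
a_6=3:  p_6=3·2862+1351=9937,  q_6=3·161+76=559
a_7=1:  p_7=1·9937+2862=12799,  q_7=1·559+161=720
fundamental: x₁=12799, y₁=720  (since 163814401 − 316·518400 = 1)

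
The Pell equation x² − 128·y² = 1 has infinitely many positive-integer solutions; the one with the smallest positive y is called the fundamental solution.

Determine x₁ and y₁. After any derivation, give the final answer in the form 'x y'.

577 51

[11; 3,5,3,22] for √128; ℓ=4 ⇒ convergent index 3
step 0: (11, 1)  from 11·(1,0) + (0,1)
…
step 2: (181, 16)  from 5·(34,3) + (11,1)
step 3: (577, 51)  from 3·(181,16) + (34,3)
→ (577, 51).  Check: 577²=332929, 128·51²=332928, difference 1.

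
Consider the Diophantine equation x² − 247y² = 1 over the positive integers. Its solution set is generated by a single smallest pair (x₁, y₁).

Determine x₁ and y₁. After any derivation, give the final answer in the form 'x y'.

85292 5427

d=247: √d = [15; 1,2,1,1,9,1,9,1,1,2,1,30] (ℓ=12, even), read p_11/q_11
step 0: (15, 1)  from 15·(1,0) + (0,1)
step 1: (16, 1)  from 1·(15,1) + (1,0)
…
step 3: (63, 4)  from 1·(47,3) + (16,1)
step 4: (110, 7)  from 1·(63,4) + (47,3)
step 5: (1053, 67)  from 9·(110,7) + (63,4)
step 6: (1163, 74)  from 1·(1053,67) + (110,7)
step 7: (11520, 733)  from 9·(1163,74) + (1053,67)
step 8: (12683, 807)  from 1·(11520,733) + (1163,74)
…
step 10: (61089, 3887)  from 2·(24203,1540) + (12683,807)
step 11: (85292, 5427)  from 1·(61089,3887) + (24203,1540)
fundamental: x₁=85292, y₁=5427  (since 7274725264 − 247·29452329 = 1)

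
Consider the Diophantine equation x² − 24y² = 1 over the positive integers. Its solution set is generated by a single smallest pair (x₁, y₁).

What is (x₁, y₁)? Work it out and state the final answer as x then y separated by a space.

5 1

√24 → a₀=4, period (1,8); ℓ=2 even so k=1
k=0  a_k=4  p_k/q_k = 4/1
k=1  a_k=1  p_k/q_k = 5/1
(x₁, y₁) = (5, 1);  5² − 24·1² = 1 ✓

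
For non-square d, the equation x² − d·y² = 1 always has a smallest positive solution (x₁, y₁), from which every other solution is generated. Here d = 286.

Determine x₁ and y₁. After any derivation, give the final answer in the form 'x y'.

561835 33222

[16; 1,10,3,3,2,3,3,10,1,32] for √286; ℓ=10 ⇒ convergent index 9
step 0: (16, 1)  from 16·(1,0) + (0,1)
step 1: (17, 1)  from 1·(16,1) + (1,0)
step 2: (186, 11)  from 10·(17,1) + (16,1)
…
step 6: (15102, 893)  from 3·(4397,260) + (1911,113)
step 7: (49703, 2939)  from 3·(15102,893) + (4397,260)
step 8: (512132, 30283)  from 10·(49703,2939) + (15102,893)
step 9: (561835, 33222)  from 1·(512132,30283) + (49703,2939)
(x₁, y₁) = (561835, 33222);  561835² − 286·33222² = 1 ✓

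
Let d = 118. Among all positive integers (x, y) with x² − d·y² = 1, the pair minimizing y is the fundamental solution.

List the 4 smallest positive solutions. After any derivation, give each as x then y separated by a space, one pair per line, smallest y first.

306917 28254
188396089777 17343265836
115643925371868101 10645886241146970
70986173286526887819457 6534806934930865917144

√118 → a₀=10, period (1,6,3,2,10,2,3,6,1,20); ℓ=10 even so k=9
step 0: (10, 1)  from 10·(1,0) + (0,1)
step 1: (11, 1)  from 1·(10,1) + (1,0)
step 2: (76, 7)  from 6·(11,1) + (10,1)
…
step 4: (554, 51)  from 2·(239,22) + (76,7)
…
step 7: (42115, 3877)  from 3·(12112,1115) + (5779,532)
step 8: (264802, 24377)  from 6·(42115,3877) + (12112,1115)
step 9: (306917, 28254)  from 1·(264802,24377) + (42115,3877)
(x₁, y₁) = (306917, 28254);  306917² − 118·28254² = 1 ✓
(306917+28254√118)^2 = 188396089777 + 17343265836√118
(306917+28254√118)^3 = 115643925371868101 + 10645886241146970√118
(306917+28254√118)^4 = 70986173286526887819457 + 6534806934930865917144√118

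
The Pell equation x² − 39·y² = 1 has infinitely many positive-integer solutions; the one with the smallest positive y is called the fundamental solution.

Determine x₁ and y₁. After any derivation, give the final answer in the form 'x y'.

25 4

√39 → a₀=6, period (4,12); ℓ=2 even so k=1
k=0  a_k=6  p_k/q_k = 6/1
k=1  a_k=4  p_k/q_k = 25/4
fundamental: x₁=25, y₁=4  (since 625 − 39·16 = 1)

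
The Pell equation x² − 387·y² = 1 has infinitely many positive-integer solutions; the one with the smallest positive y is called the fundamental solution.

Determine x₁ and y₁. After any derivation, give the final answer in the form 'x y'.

3482 177

[19; 1,2,19,2,1,38] for √387; ℓ=6 ⇒ convergent index 5
step 0: (19, 1)  from 19·(1,0) + (0,1)
…
step 4: (2341, 119)  from 2·(1141,58) + (59,3)
step 5: (3482, 177)  from 1·(2341,119) + (1141,58)
(x₁, y₁) = (3482, 177);  3482² − 387·177² = 1 ✓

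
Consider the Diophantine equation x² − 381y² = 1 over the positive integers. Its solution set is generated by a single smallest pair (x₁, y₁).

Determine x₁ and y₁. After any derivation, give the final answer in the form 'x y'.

1015 52

√381 → a₀=19, period (1,1,12,1,1,38); ℓ=6 even so k=5
i=0: a=19 ⇒ p=19, q=1
…
i=4: a=1 ⇒ p=527, q=27
i=5: a=1 ⇒ p=1015, q=52
fundamental: x₁=1015, y₁=52  (since 1030225 − 381·2704 = 1)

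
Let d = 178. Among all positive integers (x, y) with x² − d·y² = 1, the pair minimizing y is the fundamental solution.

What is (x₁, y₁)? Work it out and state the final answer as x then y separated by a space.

[13; 2,1,12,1,2,26] for √178; ℓ=6 ⇒ convergent index 5
k=0  a_k=13  p_k/q_k = 13/1
k=1  a_k=2  p_k/q_k = 27/2
k=2  a_k=1  p_k/q_k = 40/3
…
k=4  a_k=1  p_k/q_k = 547/41
k=5  a_k=2  p_k/q_k = 1601/120
(x₁, y₁) = (1601, 120);  1601² − 178·120² = 1 ✓

1601 120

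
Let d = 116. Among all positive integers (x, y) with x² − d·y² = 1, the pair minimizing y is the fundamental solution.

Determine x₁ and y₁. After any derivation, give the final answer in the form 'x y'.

9801 910

d=116: √d = [10; 1,3,2,1,4,1,2,3,1,20] (ℓ=10, even), read p_9/q_9
i=0: a=10 ⇒ p=10, q=1
i=1: a=1 ⇒ p=11, q=1
i=2: a=3 ⇒ p=43, q=4
i=3: a=2 ⇒ p=97, q=9
i=4: a=1 ⇒ p=140, q=13
i=5: a=4 ⇒ p=657, q=61
i=6: a=1 ⇒ p=797, q=74
i=7: a=2 ⇒ p=2251, q=209
i=8: a=3 ⇒ p=7550, q=701
i=9: a=1 ⇒ p=9801, q=910
→ (9801, 910).  Check: 9801²=96059601, 116·910²=96059600, difference 1.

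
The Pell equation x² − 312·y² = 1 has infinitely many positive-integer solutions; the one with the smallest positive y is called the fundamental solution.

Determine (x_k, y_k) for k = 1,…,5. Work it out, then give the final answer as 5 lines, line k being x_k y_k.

53 3
5617 318
595349 33705
63101377 3572412
6688150613 378641967

√312 = [17; 1,1,1,34, …], period ℓ=4 (even) → k=3
a_0=17:  p_0=17·1+0=17,  q_0=17·0+1=1
…
a_2=1:  p_2=1·18+17=35,  q_2=1·1+1=2
a_3=1:  p_3=1·35+18=53,  q_3=1·2+1=3
(x₁, y₁) = (53, 3);  53² − 312·3² = 1 ✓
n=2: (53,3)∘(53,3) = (53·53+312·3·3, 53·3+3·53) = (5617,318)
n=3: (5617,318)∘(53,3) = (53·5617+312·3·318, 53·318+3·5617) = (595349,33705)
n=4: (595349,33705)∘(53,3) = (53·595349+312·3·33705, 53·33705+3·595349) = (63101377,3572412)
n=5: (63101377,3572412)∘(53,3) = (53·63101377+312·3·3572412, 53·3572412+3·63101377) = (6688150613,378641967)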